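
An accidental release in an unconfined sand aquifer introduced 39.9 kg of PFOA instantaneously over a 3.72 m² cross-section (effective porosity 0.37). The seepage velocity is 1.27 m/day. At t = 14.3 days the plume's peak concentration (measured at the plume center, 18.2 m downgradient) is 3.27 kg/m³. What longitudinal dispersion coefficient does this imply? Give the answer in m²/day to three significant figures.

At the plume center C_max = M/(n_e·A·√(4πDt)), so D = M²/(4πt·(n_e·A·C_max)²).
n_e·A·C_max = 0.37 × 3.72 × 3.27 = 4.501 kg/m.
D = 39.9²/(4π × 14.3 × 4.501²) = 0.437 m²/day.

0.437 m²/day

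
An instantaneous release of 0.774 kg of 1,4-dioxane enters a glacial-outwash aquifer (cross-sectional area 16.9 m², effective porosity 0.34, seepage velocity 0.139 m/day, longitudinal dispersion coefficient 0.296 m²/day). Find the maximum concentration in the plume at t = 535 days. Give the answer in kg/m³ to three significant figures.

0.00302 kg/m³

The peak of an instantaneous 1D plume sits at x = vt; there the Gaussian factor is 1 and C_max = M/(n_e·A·√(4πDt)), where n_e·A is the pore area the mass is dissolved in.
√(4πDt) = √(4π × 0.296 × 535) = 44.61 m, so C_max = 0.774/(0.34 × 16.9 × 44.61) = 0.00302 kg/m³.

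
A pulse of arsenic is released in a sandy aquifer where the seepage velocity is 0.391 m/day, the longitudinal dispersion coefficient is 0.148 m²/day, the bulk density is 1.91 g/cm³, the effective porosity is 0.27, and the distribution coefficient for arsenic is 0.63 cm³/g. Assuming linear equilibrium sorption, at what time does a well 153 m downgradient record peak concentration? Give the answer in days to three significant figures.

Retardation factor R = 1 + ρ_b·K_d/n = 1 + 1.91 × 0.63/0.27 = 5.457.
Sorption retards both mechanisms: v_R = v/R = 0.07165 m/day, D_R = D/R = 0.02712 m²/day.
Peak time from v_R²t² + 2D_R t − x² = 0: t = (√(D_R² + v_R²x²) − D_R)/v_R².
√(D_R² + v_R²x²) = √(0.02712² + 0.07165² × 153²) = 10.96; v_R² = 0.005134.
t = (10.96 − 0.02712)/0.005134 = 2130 days.

2130 days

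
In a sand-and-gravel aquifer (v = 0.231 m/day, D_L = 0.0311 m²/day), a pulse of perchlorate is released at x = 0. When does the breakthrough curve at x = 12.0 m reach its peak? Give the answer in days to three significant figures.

For the 1D instantaneous-source solution, setting ∂C/∂t = 0 at fixed x gives v²t² + 2Dt − x² = 0, so t = (√(D² + v²x²) − D)/v².
√(D² + v²x²) = √(0.0311² + 0.231² × 12.0²) = 2.772; v² = 0.053361.
t = (2.772 − 0.0311)/0.053361 = 51.4 days (vs. the pure-advection estimate x/v = 51.9 d).

51.4 days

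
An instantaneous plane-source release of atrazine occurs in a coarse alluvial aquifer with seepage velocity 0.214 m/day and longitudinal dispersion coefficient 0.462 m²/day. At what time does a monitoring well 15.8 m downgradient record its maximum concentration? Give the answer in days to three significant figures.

64.4 days

For the 1D instantaneous-source solution, setting ∂C/∂t = 0 at fixed x gives v²t² + 2Dt − x² = 0, so t = (√(D² + v²x²) − D)/v².
√(D² + v²x²) = √(0.462² + 0.214² × 15.8²) = 3.413; v² = 0.045796.
t = (3.413 − 0.462)/0.045796 = 64.4 days (vs. the pure-advection estimate x/v = 73.8 d).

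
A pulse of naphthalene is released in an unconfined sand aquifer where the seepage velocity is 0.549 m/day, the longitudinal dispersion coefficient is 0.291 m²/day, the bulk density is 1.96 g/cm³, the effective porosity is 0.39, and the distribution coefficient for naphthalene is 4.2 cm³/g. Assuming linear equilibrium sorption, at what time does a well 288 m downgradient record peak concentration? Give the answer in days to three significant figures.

11600 days

Retardation factor R = 1 + ρ_b·K_d/n = 1 + 1.96 × 4.2/0.39 = 22.11.
Sorption retards both mechanisms: v_R = v/R = 0.02483 m/day, D_R = D/R = 0.01316 m²/day.
Peak time from v_R²t² + 2D_R t − x² = 0: t = (√(D_R² + v_R²x²) − D_R)/v_R².
√(D_R² + v_R²x²) = √(0.01316² + 0.02483² × 288²) = 7.151; v_R² = 0.0006165.
t = (7.151 − 0.01316)/0.0006165 = 11600 days.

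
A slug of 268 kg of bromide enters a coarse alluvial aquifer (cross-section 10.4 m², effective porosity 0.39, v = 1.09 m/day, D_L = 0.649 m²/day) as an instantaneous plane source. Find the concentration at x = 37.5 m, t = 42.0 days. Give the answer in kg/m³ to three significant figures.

1.90 kg/m³

For an instantaneous plane source, C(x,t) = M/(n_e·A·√(4πDt)) · exp(−(x−vt)²/(4Dt)), with n_e·A the pore (flow) area.
Plume center vt = 1.09 × 42.0 = 45.78 m, so the well at 37.5 m is 8.28 m upgradient of the peak.
√(4πDt) = 18.51 m, giving peak height M/(n_e·A·√(4πDt)) = 268/(0.39 × 10.4 × 18.51) = 3.570 kg/m³.
(x−vt)²/(4Dt) = (-8.28)²/(4 × 0.649 × 42.0) = 0.6288; exp(−0.6288) = 0.5332.
C = 3.570 × 0.5332 = 1.90 kg/m³.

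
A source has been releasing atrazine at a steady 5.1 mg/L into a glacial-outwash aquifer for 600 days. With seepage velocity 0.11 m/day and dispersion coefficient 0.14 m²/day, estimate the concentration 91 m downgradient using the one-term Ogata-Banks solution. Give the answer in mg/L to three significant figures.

For a continuous step input, C/C₀ ≈ ½·erfc((x−vt)/(2√(Dt))).
vt = 0.11 × 600 = 66 m and 2√(Dt) = 2√(0.14 × 600) = 18.33 m.
Argument (x−vt)/(2√(Dt)) = (91 − 66)/18.33 = 1.364; ½·erfc(1.364) = 0.02687.
C = 5.1 × 0.02687 = 0.137 mg/L.

0.137 mg/L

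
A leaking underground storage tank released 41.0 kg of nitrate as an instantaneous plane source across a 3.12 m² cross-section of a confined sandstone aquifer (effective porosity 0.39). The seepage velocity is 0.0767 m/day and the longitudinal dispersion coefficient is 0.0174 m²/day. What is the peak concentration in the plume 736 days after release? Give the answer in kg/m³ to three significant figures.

The peak of an instantaneous 1D plume sits at x = vt; there the Gaussian factor is 1 and C_max = M/(n_e·A·√(4πDt)), where n_e·A is the pore area the mass is dissolved in.
√(4πDt) = √(4π × 0.0174 × 736) = 12.69 m, so C_max = 41.0/(0.39 × 3.12 × 12.69) = 2.66 kg/m³.

2.66 kg/m³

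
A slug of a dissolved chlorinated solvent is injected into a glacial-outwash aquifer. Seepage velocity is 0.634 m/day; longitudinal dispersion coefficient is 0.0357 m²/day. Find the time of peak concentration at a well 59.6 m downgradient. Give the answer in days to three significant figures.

93.9 days

For the 1D instantaneous-source solution, setting ∂C/∂t = 0 at fixed x gives v²t² + 2Dt − x² = 0, so t = (√(D² + v²x²) − D)/v².
√(D² + v²x²) = √(0.0357² + 0.634² × 59.6²) = 37.79; v² = 0.401956.
t = (37.79 − 0.0357)/0.401956 = 93.9 days (vs. the pure-advection estimate x/v = 94.0 d).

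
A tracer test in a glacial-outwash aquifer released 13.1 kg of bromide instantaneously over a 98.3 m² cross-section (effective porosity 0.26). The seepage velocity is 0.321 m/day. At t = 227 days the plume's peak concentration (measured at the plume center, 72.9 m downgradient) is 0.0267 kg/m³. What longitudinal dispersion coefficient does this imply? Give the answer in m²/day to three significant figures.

0.129 m²/day

At the plume center C_max = M/(n_e·A·√(4πDt)), so D = M²/(4πt·(n_e·A·C_max)²).
n_e·A·C_max = 0.26 × 98.3 × 0.0267 = 0.6824 kg/m.
D = 13.1²/(4π × 227 × 0.6824²) = 0.129 m²/day.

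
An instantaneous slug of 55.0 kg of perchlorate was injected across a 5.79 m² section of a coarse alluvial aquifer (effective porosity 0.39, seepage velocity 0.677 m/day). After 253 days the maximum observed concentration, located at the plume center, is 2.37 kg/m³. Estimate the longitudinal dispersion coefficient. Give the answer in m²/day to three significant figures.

At the plume center C_max = M/(n_e·A·√(4πDt)), so D = M²/(4πt·(n_e·A·C_max)²).
n_e·A·C_max = 0.39 × 5.79 × 2.37 = 5.352 kg/m.
D = 55.0²/(4π × 253 × 5.352²) = 0.0332 m²/day.

0.0332 m²/day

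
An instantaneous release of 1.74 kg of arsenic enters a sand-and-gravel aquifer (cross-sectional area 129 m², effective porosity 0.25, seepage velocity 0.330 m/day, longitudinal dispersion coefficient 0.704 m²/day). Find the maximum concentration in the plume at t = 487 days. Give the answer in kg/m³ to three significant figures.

The peak of an instantaneous 1D plume sits at x = vt; there the Gaussian factor is 1 and C_max = M/(n_e·A·√(4πDt)), where n_e·A is the pore area the mass is dissolved in.
√(4πDt) = √(4π × 0.704 × 487) = 65.64 m, so C_max = 1.74/(0.25 × 129 × 65.64) = 0.000822 kg/m³.

0.000822 kg/m³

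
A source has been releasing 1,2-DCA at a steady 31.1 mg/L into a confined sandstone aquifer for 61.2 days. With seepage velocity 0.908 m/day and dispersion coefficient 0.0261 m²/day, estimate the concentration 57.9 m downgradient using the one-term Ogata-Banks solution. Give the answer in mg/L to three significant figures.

For a continuous step input, C/C₀ ≈ ½·erfc((x−vt)/(2√(Dt))).
vt = 0.908 × 61.2 = 55.5696 m and 2√(Dt) = 2√(0.0261 × 61.2) = 2.528 m.
Argument (x−vt)/(2√(Dt)) = (57.9 − 55.5696)/2.528 = 0.9218; ½·erfc(0.9218) = 0.09618.
C = 31.1 × 0.09618 = 2.99 mg/L.

2.99 mg/L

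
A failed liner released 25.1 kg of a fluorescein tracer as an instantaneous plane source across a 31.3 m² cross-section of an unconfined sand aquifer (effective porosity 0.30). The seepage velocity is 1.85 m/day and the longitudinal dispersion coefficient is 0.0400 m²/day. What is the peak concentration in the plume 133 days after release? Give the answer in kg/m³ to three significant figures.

0.327 kg/m³

The peak of an instantaneous 1D plume sits at x = vt; there the Gaussian factor is 1 and C_max = M/(n_e·A·√(4πDt)), where n_e·A is the pore area the mass is dissolved in.
√(4πDt) = √(4π × 0.0400 × 133) = 8.176 m, so C_max = 25.1/(0.30 × 31.3 × 8.176) = 0.327 kg/m³.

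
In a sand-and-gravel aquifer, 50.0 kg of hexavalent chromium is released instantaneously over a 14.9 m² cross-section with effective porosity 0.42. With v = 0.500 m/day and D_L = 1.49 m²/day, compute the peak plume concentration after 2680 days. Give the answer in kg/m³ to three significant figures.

The peak of an instantaneous 1D plume sits at x = vt; there the Gaussian factor is 1 and C_max = M/(n_e·A·√(4πDt)), where n_e·A is the pore area the mass is dissolved in.
√(4πDt) = √(4π × 1.49 × 2680) = 224.0 m, so C_max = 50.0/(0.42 × 14.9 × 224.0) = 0.0357 kg/m³.

0.0357 kg/m³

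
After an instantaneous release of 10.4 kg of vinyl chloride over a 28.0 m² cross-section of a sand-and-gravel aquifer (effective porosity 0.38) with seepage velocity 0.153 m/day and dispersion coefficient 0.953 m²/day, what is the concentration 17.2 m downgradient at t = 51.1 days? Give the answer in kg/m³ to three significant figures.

0.0251 kg/m³

For an instantaneous plane source, C(x,t) = M/(n_e·A·√(4πDt)) · exp(−(x−vt)²/(4Dt)), with n_e·A the pore (flow) area.
Plume center vt = 0.153 × 51.1 = 7.8183 m, so the well at 17.2 m is 9.3817 m downgradient of the peak.
√(4πDt) = 24.74 m, giving peak height M/(n_e·A·√(4πDt)) = 10.4/(0.38 × 28.0 × 24.74) = 0.03951 kg/m³.
(x−vt)²/(4Dt) = (9.3817)²/(4 × 0.953 × 51.1) = 0.4518; exp(−0.4518) = 0.6365.
C = 0.03951 × 0.6365 = 0.0251 kg/m³.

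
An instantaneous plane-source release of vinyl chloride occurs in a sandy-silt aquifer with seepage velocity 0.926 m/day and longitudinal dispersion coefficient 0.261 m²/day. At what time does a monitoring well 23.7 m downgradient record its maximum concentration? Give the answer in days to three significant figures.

25.3 days

For the 1D instantaneous-source solution, setting ∂C/∂t = 0 at fixed x gives v²t² + 2Dt − x² = 0, so t = (√(D² + v²x²) − D)/v².
√(D² + v²x²) = √(0.261² + 0.926² × 23.7²) = 21.95; v² = 0.857476.
t = (21.95 − 0.261)/0.857476 = 25.3 days (vs. the pure-advection estimate x/v = 25.6 d).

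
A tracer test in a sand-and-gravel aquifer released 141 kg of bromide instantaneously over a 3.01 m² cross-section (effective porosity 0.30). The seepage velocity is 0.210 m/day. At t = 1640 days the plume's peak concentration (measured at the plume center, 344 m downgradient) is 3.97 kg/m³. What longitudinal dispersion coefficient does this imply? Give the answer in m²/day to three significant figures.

0.0751 m²/day

At the plume center C_max = M/(n_e·A·√(4πDt)), so D = M²/(4πt·(n_e·A·C_max)²).
n_e·A·C_max = 0.30 × 3.01 × 3.97 = 3.585 kg/m.
D = 141²/(4π × 1640 × 3.585²) = 0.0751 m²/day.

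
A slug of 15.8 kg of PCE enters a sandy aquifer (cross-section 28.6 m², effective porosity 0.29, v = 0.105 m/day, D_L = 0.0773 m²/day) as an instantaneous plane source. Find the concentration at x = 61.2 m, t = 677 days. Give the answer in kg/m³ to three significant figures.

For an instantaneous plane source, C(x,t) = M/(n_e·A·√(4πDt)) · exp(−(x−vt)²/(4Dt)), with n_e·A the pore (flow) area.
Plume center vt = 0.105 × 677 = 71.085 m, so the well at 61.2 m is 9.885 m upgradient of the peak.
√(4πDt) = 25.64 m, giving peak height M/(n_e·A·√(4πDt)) = 15.8/(0.29 × 28.6 × 25.64) = 0.07430 kg/m³.
(x−vt)²/(4Dt) = (-9.885)²/(4 × 0.0773 × 677) = 0.4668; exp(−0.4668) = 0.6270.
C = 0.07430 × 0.6270 = 0.0466 kg/m³.

0.0466 kg/m³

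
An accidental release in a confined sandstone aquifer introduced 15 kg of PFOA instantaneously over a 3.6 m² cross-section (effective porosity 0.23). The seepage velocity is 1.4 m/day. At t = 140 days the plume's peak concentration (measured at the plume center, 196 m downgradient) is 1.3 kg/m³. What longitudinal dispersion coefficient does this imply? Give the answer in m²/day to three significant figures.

At the plume center C_max = M/(n_e·A·√(4πDt)), so D = M²/(4πt·(n_e·A·C_max)²).
n_e·A·C_max = 0.23 × 3.6 × 1.3 = 1.076 kg/m.
D = 15²/(4π × 140 × 1.076²) = 0.110 m²/day.

0.110 m²/day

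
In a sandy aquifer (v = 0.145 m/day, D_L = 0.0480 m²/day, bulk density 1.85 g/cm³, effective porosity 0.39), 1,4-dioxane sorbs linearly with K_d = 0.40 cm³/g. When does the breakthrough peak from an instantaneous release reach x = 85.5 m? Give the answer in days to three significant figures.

1700 days

Retardation factor R = 1 + ρ_b·K_d/n = 1 + 1.85 × 0.40/0.39 = 2.897.
Sorption retards both mechanisms: v_R = v/R = 0.05005 m/day, D_R = D/R = 0.01657 m²/day.
Peak time from v_R²t² + 2D_R t − x² = 0: t = (√(D_R² + v_R²x²) − D_R)/v_R².
√(D_R² + v_R²x²) = √(0.01657² + 0.05005² × 85.5²) = 4.279; v_R² = 0.002505.
t = (4.279 − 0.01657)/0.002505 = 1700 days.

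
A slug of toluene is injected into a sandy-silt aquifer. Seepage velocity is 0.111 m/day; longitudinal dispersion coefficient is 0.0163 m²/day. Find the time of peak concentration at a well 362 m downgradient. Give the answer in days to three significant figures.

For the 1D instantaneous-source solution, setting ∂C/∂t = 0 at fixed x gives v²t² + 2Dt − x² = 0, so t = (√(D² + v²x²) − D)/v².
√(D² + v²x²) = √(0.0163² + 0.111² × 362²) = 40.18; v² = 0.012321.
t = (40.18 − 0.0163)/0.012321 = 3260 days (vs. the pure-advection estimate x/v = 3260 d).

3260 days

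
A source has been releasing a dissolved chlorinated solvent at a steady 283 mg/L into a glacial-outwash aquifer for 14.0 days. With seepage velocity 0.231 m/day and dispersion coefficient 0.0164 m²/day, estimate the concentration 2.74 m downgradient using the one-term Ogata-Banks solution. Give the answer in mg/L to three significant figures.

217 mg/L

For a continuous step input, C/C₀ ≈ ½·erfc((x−vt)/(2√(Dt))).
vt = 0.231 × 14.0 = 3.234 m and 2√(Dt) = 2√(0.0164 × 14.0) = 0.9583 m.
Argument (x−vt)/(2√(Dt)) = (2.74 − 3.234)/0.9583 = -0.5155; ½·erfc(-0.5155) = 0.7670.
C = 283 × 0.7670 = 217 mg/L.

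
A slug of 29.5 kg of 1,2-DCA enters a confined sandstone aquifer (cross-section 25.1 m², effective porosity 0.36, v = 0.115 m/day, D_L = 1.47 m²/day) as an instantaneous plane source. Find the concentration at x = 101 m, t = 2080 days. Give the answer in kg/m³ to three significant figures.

0.00349 kg/m³

For an instantaneous plane source, C(x,t) = M/(n_e·A·√(4πDt)) · exp(−(x−vt)²/(4Dt)), with n_e·A the pore (flow) area.
Plume center vt = 0.115 × 2080 = 239.2 m, so the well at 101 m is 138.2 m upgradient of the peak.
√(4πDt) = 196.0 m, giving peak height M/(n_e·A·√(4πDt)) = 29.5/(0.36 × 25.1 × 196.0) = 0.01666 kg/m³.
(x−vt)²/(4Dt) = (-138.2)²/(4 × 1.47 × 2080) = 1.562; exp(−1.562) = 0.2097.
C = 0.01666 × 0.2097 = 0.00349 kg/m³.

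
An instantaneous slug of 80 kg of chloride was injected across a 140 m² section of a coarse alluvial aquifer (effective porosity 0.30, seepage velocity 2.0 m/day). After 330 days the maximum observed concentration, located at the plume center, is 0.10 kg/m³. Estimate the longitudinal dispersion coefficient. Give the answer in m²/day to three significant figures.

0.0875 m²/day

At the plume center C_max = M/(n_e·A·√(4πDt)), so D = M²/(4πt·(n_e·A·C_max)²).
n_e·A·C_max = 0.30 × 140 × 0.10 = 4.200 kg/m.
D = 80²/(4π × 330 × 4.200²) = 0.0875 m²/day.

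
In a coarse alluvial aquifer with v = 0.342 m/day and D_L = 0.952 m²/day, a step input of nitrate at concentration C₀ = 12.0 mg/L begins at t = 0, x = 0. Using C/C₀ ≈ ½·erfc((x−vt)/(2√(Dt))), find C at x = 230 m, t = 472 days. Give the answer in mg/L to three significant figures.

For a continuous step input, C/C₀ ≈ ½·erfc((x−vt)/(2√(Dt))).
vt = 0.342 × 472 = 161.424 m and 2√(Dt) = 2√(0.952 × 472) = 42.40 m.
Argument (x−vt)/(2√(Dt)) = (230 − 161.424)/42.40 = 1.617; ½·erfc(1.617) = 0.01110.
C = 12.0 × 0.01110 = 0.133 mg/L.

0.133 mg/L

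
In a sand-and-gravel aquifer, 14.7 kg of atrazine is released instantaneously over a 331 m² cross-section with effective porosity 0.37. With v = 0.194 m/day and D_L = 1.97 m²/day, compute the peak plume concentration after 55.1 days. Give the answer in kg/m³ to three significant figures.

The peak of an instantaneous 1D plume sits at x = vt; there the Gaussian factor is 1 and C_max = M/(n_e·A·√(4πDt)), where n_e·A is the pore area the mass is dissolved in.
√(4πDt) = √(4π × 1.97 × 55.1) = 36.93 m, so C_max = 14.7/(0.37 × 331 × 36.93) = 0.00325 kg/m³.

0.00325 kg/m³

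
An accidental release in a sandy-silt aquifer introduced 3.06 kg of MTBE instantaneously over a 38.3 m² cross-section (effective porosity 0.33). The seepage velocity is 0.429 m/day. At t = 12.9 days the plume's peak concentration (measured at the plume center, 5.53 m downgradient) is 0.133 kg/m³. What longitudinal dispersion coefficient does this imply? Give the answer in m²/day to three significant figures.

0.0204 m²/day

At the plume center C_max = M/(n_e·A·√(4πDt)), so D = M²/(4πt·(n_e·A·C_max)²).
n_e·A·C_max = 0.33 × 38.3 × 0.133 = 1.681 kg/m.
D = 3.06²/(4π × 12.9 × 1.681²) = 0.0204 m²/day.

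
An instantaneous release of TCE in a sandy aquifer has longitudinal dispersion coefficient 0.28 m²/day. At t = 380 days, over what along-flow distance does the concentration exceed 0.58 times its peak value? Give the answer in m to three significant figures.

30.5 m

The plume is Gaussian with σ = √(2Dt) = √(2 × 0.28 × 380) = 14.59 m.
C/C_peak = exp(−Δx²/(2σ²)) = 0.58 ⇒ Δx = σ·√(−2 ln 0.58) = 14.59 × 1.044 = 15.23 m.
Width = 2Δx = 30.5 m.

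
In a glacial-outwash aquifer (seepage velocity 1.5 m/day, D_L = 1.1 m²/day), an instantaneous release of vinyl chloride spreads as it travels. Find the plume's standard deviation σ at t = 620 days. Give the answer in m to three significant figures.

Dispersive spreading gives a Gaussian with σ² = 2Dt; advection only shifts the center.
σ = √(2 × 1.1 × 620) = 36.9 m.

36.9 m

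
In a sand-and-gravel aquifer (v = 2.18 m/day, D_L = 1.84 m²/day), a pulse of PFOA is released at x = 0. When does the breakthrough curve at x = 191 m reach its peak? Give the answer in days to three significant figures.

For the 1D instantaneous-source solution, setting ∂C/∂t = 0 at fixed x gives v²t² + 2Dt − x² = 0, so t = (√(D² + v²x²) − D)/v².
√(D² + v²x²) = √(1.84² + 2.18² × 191²) = 416.4; v² = 4.7524.
t = (416.4 − 1.84)/4.7524 = 87.2 days (vs. the pure-advection estimate x/v = 87.6 d).

87.2 days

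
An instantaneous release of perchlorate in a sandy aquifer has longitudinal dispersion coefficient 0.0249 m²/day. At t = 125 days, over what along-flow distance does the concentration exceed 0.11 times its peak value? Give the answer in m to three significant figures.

10.5 m

The plume is Gaussian with σ = √(2Dt) = √(2 × 0.0249 × 125) = 2.495 m.
C/C_peak = exp(−Δx²/(2σ²)) = 0.11 ⇒ Δx = σ·√(−2 ln 0.11) = 2.495 × 2.101 = 5.242 m.
Width = 2Δx = 10.5 m.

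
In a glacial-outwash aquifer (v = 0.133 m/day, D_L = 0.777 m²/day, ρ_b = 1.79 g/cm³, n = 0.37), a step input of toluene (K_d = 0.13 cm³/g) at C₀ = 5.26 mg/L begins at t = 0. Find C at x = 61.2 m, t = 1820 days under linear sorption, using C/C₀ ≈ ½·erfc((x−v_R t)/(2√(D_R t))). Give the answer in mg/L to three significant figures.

Retardation factor R = 1 + ρ_b·K_d/n = 1 + 1.79 × 0.13/0.37 = 1.629.
Sorption retards both mechanisms: v_R = v/R = 0.08165 m/day, D_R = D/R = 0.4770 m²/day.
v_R·t = 0.08165 × 1820 = 148.603 m; 2√(D_R t) = 58.93 m; argument = (61.2 − 148.603)/58.93 = -1.483.
C = C₀ × ½·erfc(-1.483) = 5.26 × 0.9820 = 5.17 mg/L.

5.17 mg/L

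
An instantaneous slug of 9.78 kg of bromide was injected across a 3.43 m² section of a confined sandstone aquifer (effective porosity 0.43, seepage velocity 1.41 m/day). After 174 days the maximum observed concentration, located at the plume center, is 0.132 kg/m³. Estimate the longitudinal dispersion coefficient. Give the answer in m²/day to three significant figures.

1.15 m²/day

At the plume center C_max = M/(n_e·A·√(4πDt)), so D = M²/(4πt·(n_e·A·C_max)²).
n_e·A·C_max = 0.43 × 3.43 × 0.132 = 0.1947 kg/m.
D = 9.78²/(4π × 174 × 0.1947²) = 1.15 m²/day.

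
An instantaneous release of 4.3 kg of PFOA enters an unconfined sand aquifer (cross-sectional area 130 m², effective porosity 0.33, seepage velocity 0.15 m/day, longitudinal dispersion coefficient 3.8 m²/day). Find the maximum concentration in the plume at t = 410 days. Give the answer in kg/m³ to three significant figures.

0.000716 kg/m³

The peak of an instantaneous 1D plume sits at x = vt; there the Gaussian factor is 1 and C_max = M/(n_e·A·√(4πDt)), where n_e·A is the pore area the mass is dissolved in.
√(4πDt) = √(4π × 3.8 × 410) = 139.9 m, so C_max = 4.3/(0.33 × 130 × 139.9) = 0.000716 kg/m³.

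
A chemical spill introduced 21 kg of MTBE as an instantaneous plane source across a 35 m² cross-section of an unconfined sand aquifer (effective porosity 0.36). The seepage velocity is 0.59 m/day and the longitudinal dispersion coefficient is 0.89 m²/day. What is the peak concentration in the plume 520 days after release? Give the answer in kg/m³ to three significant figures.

The peak of an instantaneous 1D plume sits at x = vt; there the Gaussian factor is 1 and C_max = M/(n_e·A·√(4πDt)), where n_e·A is the pore area the mass is dissolved in.
√(4πDt) = √(4π × 0.89 × 520) = 76.26 m, so C_max = 21/(0.36 × 35 × 76.26) = 0.0219 kg/m³.

0.0219 kg/m³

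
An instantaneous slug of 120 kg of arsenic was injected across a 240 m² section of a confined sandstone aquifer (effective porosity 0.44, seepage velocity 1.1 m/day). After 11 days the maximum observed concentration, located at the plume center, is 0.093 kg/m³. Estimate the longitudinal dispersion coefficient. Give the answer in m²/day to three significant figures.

At the plume center C_max = M/(n_e·A·√(4πDt)), so D = M²/(4πt·(n_e·A·C_max)²).
n_e·A·C_max = 0.44 × 240 × 0.093 = 9.821 kg/m.
D = 120²/(4π × 11 × 9.821²) = 1.08 m²/day.

1.08 m²/day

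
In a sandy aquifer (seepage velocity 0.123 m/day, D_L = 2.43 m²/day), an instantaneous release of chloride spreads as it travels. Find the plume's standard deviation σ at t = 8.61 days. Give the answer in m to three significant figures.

Dispersive spreading gives a Gaussian with σ² = 2Dt; advection only shifts the center.
σ = √(2 × 2.43 × 8.61) = 6.47 m.

6.47 m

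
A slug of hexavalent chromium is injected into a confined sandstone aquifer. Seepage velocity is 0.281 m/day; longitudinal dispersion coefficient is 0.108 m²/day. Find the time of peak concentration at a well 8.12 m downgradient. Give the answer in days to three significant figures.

27.6 days

For the 1D instantaneous-source solution, setting ∂C/∂t = 0 at fixed x gives v²t² + 2Dt − x² = 0, so t = (√(D² + v²x²) − D)/v².
√(D² + v²x²) = √(0.108² + 0.281² × 8.12²) = 2.284; v² = 0.078961.
t = (2.284 − 0.108)/0.078961 = 27.6 days (vs. the pure-advection estimate x/v = 28.9 d).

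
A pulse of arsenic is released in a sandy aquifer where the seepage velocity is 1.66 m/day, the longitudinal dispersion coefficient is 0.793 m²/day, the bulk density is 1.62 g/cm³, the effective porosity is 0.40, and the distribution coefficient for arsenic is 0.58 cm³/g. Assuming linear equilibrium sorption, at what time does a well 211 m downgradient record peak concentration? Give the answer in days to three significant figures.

Retardation factor R = 1 + ρ_b·K_d/n = 1 + 1.62 × 0.58/0.40 = 3.349.
Sorption retards both mechanisms: v_R = v/R = 0.4957 m/day, D_R = D/R = 0.2368 m²/day.
Peak time from v_R²t² + 2D_R t − x² = 0: t = (√(D_R² + v_R²x²) − D_R)/v_R².
√(D_R² + v_R²x²) = √(0.2368² + 0.4957² × 211²) = 104.6; v_R² = 0.2457.
t = (104.6 − 0.2368)/0.2457 = 425 days.

425 days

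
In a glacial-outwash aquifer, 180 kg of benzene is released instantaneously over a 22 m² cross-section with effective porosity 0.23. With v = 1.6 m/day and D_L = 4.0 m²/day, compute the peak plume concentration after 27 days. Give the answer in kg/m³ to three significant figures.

The peak of an instantaneous 1D plume sits at x = vt; there the Gaussian factor is 1 and C_max = M/(n_e·A·√(4πDt)), where n_e·A is the pore area the mass is dissolved in.
√(4πDt) = √(4π × 4.0 × 27) = 36.84 m, so C_max = 180/(0.23 × 22 × 36.84) = 0.966 kg/m³.

0.966 kg/m³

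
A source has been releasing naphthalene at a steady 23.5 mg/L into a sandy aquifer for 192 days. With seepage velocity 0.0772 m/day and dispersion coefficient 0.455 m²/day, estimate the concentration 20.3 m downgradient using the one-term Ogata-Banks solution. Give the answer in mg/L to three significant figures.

For a continuous step input, C/C₀ ≈ ½·erfc((x−vt)/(2√(Dt))).
vt = 0.0772 × 192 = 14.8224 m and 2√(Dt) = 2√(0.455 × 192) = 18.69 m.
Argument (x−vt)/(2√(Dt)) = (20.3 − 14.8224)/18.69 = 0.2931; ½·erfc(0.2931) = 0.3393.
C = 23.5 × 0.3393 = 7.97 mg/L.

7.97 mg/L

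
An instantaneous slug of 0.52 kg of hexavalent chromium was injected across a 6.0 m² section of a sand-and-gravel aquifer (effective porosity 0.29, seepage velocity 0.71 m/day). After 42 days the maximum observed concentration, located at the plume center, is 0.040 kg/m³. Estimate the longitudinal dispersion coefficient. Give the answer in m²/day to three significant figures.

At the plume center C_max = M/(n_e·A·√(4πDt)), so D = M²/(4πt·(n_e·A·C_max)²).
n_e·A·C_max = 0.29 × 6.0 × 0.040 = 0.06960 kg/m.
D = 0.52²/(4π × 42 × 0.06960²) = 0.106 m²/day.

0.106 m²/day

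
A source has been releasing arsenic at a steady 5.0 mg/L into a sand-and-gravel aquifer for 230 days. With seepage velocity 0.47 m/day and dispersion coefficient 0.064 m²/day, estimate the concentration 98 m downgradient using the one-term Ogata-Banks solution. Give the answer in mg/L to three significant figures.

For a continuous step input, C/C₀ ≈ ½·erfc((x−vt)/(2√(Dt))).
vt = 0.47 × 230 = 108.1 m and 2√(Dt) = 2√(0.064 × 230) = 7.673 m.
Argument (x−vt)/(2√(Dt)) = (98 − 108.1)/7.673 = -1.316; ½·erfc(-1.316) = 0.9686.
C = 5.0 × 0.9686 = 4.84 mg/L.

4.84 mg/L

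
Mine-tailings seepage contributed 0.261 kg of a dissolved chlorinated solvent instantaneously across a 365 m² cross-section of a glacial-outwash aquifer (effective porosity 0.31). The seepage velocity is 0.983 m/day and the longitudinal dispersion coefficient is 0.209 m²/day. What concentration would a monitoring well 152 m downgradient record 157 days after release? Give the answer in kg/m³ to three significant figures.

For an instantaneous plane source, C(x,t) = M/(n_e·A·√(4πDt)) · exp(−(x−vt)²/(4Dt)), with n_e·A the pore (flow) area.
Plume center vt = 0.983 × 157 = 154.331 m, so the well at 152 m is 2.331 m upgradient of the peak.
√(4πDt) = 20.31 m, giving peak height M/(n_e·A·√(4πDt)) = 0.261/(0.31 × 365 × 20.31) = 0.0001136 kg/m³.
(x−vt)²/(4Dt) = (-2.331)²/(4 × 0.209 × 157) = 0.04140; exp(−0.04140) = 0.9594.
C = 0.0001136 × 0.9594 = 0.000109 kg/m³.

0.000109 kg/m³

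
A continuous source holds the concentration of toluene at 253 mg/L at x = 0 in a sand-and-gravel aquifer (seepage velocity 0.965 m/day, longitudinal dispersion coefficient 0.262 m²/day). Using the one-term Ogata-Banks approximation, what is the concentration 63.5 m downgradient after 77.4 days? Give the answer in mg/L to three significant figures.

243 mg/L

For a continuous step input, C/C₀ ≈ ½·erfc((x−vt)/(2√(Dt))).
vt = 0.965 × 77.4 = 74.691 m and 2√(Dt) = 2√(0.262 × 77.4) = 9.006 m.
Argument (x−vt)/(2√(Dt)) = (63.5 − 74.691)/9.006 = -1.243; ½·erfc(-1.243) = 0.9606.
C = 253 × 0.9606 = 243 mg/L.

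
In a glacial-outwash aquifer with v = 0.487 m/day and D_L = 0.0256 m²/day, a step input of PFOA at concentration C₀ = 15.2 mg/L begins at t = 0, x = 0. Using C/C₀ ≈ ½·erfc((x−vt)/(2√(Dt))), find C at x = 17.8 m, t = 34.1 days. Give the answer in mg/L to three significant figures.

2.79 mg/L

For a continuous step input, C/C₀ ≈ ½·erfc((x−vt)/(2√(Dt))).
vt = 0.487 × 34.1 = 16.6067 m and 2√(Dt) = 2√(0.0256 × 34.1) = 1.869 m.
Argument (x−vt)/(2√(Dt)) = (17.8 − 16.6067)/1.869 = 0.6385; ½·erfc(0.6385) = 0.1833.
C = 15.2 × 0.1833 = 2.79 mg/L.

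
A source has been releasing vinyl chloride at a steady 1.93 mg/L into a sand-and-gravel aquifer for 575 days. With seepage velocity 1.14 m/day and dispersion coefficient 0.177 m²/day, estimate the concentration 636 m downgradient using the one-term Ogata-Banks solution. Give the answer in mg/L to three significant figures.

For a continuous step input, C/C₀ ≈ ½·erfc((x−vt)/(2√(Dt))).
vt = 1.14 × 575 = 655.5 m and 2√(Dt) = 2√(0.177 × 575) = 20.18 m.
Argument (x−vt)/(2√(Dt)) = (636 − 655.5)/20.18 = -0.9663; ½·erfc(-0.9663) = 0.9141.
C = 1.93 × 0.9141 = 1.76 mg/L.

1.76 mg/L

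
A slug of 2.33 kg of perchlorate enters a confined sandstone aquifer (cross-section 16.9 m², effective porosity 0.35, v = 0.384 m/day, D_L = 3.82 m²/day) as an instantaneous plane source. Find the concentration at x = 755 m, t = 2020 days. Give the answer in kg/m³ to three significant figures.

For an instantaneous plane source, C(x,t) = M/(n_e·A·√(4πDt)) · exp(−(x−vt)²/(4Dt)), with n_e·A the pore (flow) area.
Plume center vt = 0.384 × 2020 = 775.68 m, so the well at 755 m is 20.68 m upgradient of the peak.
√(4πDt) = 311.4 m, giving peak height M/(n_e·A·√(4πDt)) = 2.33/(0.35 × 16.9 × 311.4) = 0.001265 kg/m³.
(x−vt)²/(4Dt) = (-20.68)²/(4 × 3.82 × 2020) = 0.01386; exp(−0.01386) = 0.9862.
C = 0.001265 × 0.9862 = 0.00125 kg/m³.

0.00125 kg/m³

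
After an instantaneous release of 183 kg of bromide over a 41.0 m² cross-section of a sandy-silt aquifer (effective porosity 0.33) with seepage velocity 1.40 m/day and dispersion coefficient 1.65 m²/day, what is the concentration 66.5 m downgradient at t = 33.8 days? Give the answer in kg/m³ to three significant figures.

0.0982 kg/m³

For an instantaneous plane source, C(x,t) = M/(n_e·A·√(4πDt)) · exp(−(x−vt)²/(4Dt)), with n_e·A the pore (flow) area.
Plume center vt = 1.40 × 33.8 = 47.32 m, so the well at 66.5 m is 19.18 m downgradient of the peak.
√(4πDt) = 26.47 m, giving peak height M/(n_e·A·√(4πDt)) = 183/(0.33 × 41.0 × 26.47) = 0.5110 kg/m³.
(x−vt)²/(4Dt) = (19.18)²/(4 × 1.65 × 33.8) = 1.649; exp(−1.649) = 0.1922.
C = 0.5110 × 0.1922 = 0.0982 kg/m³.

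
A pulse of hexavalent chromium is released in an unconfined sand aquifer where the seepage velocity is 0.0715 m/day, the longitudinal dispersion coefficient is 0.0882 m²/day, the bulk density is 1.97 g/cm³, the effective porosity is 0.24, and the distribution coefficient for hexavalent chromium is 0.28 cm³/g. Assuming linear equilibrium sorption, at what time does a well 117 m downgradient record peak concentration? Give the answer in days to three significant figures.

5340 days

Retardation factor R = 1 + ρ_b·K_d/n = 1 + 1.97 × 0.28/0.24 = 3.298.
Sorption retards both mechanisms: v_R = v/R = 0.02168 m/day, D_R = D/R = 0.02674 m²/day.
Peak time from v_R²t² + 2D_R t − x² = 0: t = (√(D_R² + v_R²x²) − D_R)/v_R².
√(D_R² + v_R²x²) = √(0.02674² + 0.02168² × 117²) = 2.537; v_R² = 0.0004700.
t = (2.537 − 0.02674)/0.0004700 = 5340 days.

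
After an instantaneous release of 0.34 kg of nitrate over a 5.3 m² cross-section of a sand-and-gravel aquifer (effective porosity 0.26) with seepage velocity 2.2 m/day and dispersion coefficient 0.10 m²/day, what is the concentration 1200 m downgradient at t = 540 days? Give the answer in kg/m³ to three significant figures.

0.00486 kg/m³

For an instantaneous plane source, C(x,t) = M/(n_e·A·√(4πDt)) · exp(−(x−vt)²/(4Dt)), with n_e·A the pore (flow) area.
Plume center vt = 2.2 × 540 = 1188 m, so the well at 1200 m is 12 m downgradient of the peak.
√(4πDt) = 26.05 m, giving peak height M/(n_e·A·√(4πDt)) = 0.34/(0.26 × 5.3 × 26.05) = 0.009472 kg/m³.
(x−vt)²/(4Dt) = (12)²/(4 × 0.10 × 540) = 0.6667; exp(−0.6667) = 0.5134.
C = 0.009472 × 0.5134 = 0.00486 kg/m³.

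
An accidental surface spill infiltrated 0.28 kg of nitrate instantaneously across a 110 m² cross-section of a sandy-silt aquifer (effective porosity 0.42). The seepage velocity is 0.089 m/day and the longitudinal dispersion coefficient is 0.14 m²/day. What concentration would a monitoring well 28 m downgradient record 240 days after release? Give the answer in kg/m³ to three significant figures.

For an instantaneous plane source, C(x,t) = M/(n_e·A·√(4πDt)) · exp(−(x−vt)²/(4Dt)), with n_e·A the pore (flow) area.
Plume center vt = 0.089 × 240 = 21.36 m, so the well at 28 m is 6.64 m downgradient of the peak.
√(4πDt) = 20.55 m, giving peak height M/(n_e·A·√(4πDt)) = 0.28/(0.42 × 110 × 20.55) = 0.0002949 kg/m³.
(x−vt)²/(4Dt) = (6.64)²/(4 × 0.14 × 240) = 0.3280; exp(−0.3280) = 0.7204.
C = 0.0002949 × 0.7204 = 0.000212 kg/m³.

0.000212 kg/m³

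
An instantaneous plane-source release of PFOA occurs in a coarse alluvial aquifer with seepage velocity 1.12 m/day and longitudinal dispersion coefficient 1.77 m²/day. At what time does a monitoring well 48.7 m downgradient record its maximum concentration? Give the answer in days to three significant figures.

42.1 days

For the 1D instantaneous-source solution, setting ∂C/∂t = 0 at fixed x gives v²t² + 2Dt − x² = 0, so t = (√(D² + v²x²) − D)/v².
√(D² + v²x²) = √(1.77² + 1.12² × 48.7²) = 54.57; v² = 1.2544.
t = (54.57 − 1.77)/1.2544 = 42.1 days (vs. the pure-advection estimate x/v = 43.5 d).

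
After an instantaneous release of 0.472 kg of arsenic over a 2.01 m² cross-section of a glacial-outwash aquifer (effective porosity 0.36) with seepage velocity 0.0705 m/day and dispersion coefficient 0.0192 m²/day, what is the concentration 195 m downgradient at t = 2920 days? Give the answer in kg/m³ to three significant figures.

0.0145 kg/m³

For an instantaneous plane source, C(x,t) = M/(n_e·A·√(4πDt)) · exp(−(x−vt)²/(4Dt)), with n_e·A the pore (flow) area.
Plume center vt = 0.0705 × 2920 = 205.86 m, so the well at 195 m is 10.86 m upgradient of the peak.
√(4πDt) = 26.54 m, giving peak height M/(n_e·A·√(4πDt)) = 0.472/(0.36 × 2.01 × 26.54) = 0.02458 kg/m³.
(x−vt)²/(4Dt) = (-10.86)²/(4 × 0.0192 × 2920) = 0.5259; exp(−0.5259) = 0.5910.
C = 0.02458 × 0.5910 = 0.0145 kg/m³.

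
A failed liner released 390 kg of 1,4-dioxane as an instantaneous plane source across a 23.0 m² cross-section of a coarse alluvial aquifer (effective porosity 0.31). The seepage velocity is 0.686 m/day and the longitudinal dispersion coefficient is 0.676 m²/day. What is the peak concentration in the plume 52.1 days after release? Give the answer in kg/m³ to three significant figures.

2.60 kg/m³

The peak of an instantaneous 1D plume sits at x = vt; there the Gaussian factor is 1 and C_max = M/(n_e·A·√(4πDt)), where n_e·A is the pore area the mass is dissolved in.
√(4πDt) = √(4π × 0.676 × 52.1) = 21.04 m, so C_max = 390/(0.31 × 23.0 × 21.04) = 2.60 kg/m³.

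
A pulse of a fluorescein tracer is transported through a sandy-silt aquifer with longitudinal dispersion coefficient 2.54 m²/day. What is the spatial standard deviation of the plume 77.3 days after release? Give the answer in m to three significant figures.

Dispersive spreading gives a Gaussian with σ² = 2Dt; advection only shifts the center.
σ = √(2 × 2.54 × 77.3) = 19.8 m.

19.8 m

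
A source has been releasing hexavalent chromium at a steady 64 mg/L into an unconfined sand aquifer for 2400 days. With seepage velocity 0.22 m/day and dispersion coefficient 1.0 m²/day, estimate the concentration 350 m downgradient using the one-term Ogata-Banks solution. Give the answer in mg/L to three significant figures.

63.7 mg/L

For a continuous step input, C/C₀ ≈ ½·erfc((x−vt)/(2√(Dt))).
vt = 0.22 × 2400 = 528 m and 2√(Dt) = 2√(1.0 × 2400) = 97.98 m.
Argument (x−vt)/(2√(Dt)) = (350 − 528)/97.98 = -1.817; ½·erfc(-1.817) = 0.9949.
C = 64 × 0.9949 = 63.7 mg/L.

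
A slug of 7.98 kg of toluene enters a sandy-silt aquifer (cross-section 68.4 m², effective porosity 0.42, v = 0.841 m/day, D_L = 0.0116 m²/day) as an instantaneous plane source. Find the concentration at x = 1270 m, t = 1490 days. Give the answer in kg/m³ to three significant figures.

For an instantaneous plane source, C(x,t) = M/(n_e·A·√(4πDt)) · exp(−(x−vt)²/(4Dt)), with n_e·A the pore (flow) area.
Plume center vt = 0.841 × 1490 = 1253.09 m, so the well at 1270 m is 16.91 m downgradient of the peak.
√(4πDt) = 14.74 m, giving peak height M/(n_e·A·√(4πDt)) = 7.98/(0.42 × 68.4 × 14.74) = 0.01885 kg/m³.
(x−vt)²/(4Dt) = (16.91)²/(4 × 0.0116 × 1490) = 4.136; exp(−4.136) = 0.01599.
C = 0.01885 × 0.01599 = 0.000301 kg/m³.

0.000301 kg/m³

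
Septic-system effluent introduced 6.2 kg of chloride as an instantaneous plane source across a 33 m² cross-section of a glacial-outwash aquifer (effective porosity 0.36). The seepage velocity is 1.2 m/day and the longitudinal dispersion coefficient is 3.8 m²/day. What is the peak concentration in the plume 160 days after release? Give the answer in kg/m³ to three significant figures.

The peak of an instantaneous 1D plume sits at x = vt; there the Gaussian factor is 1 and C_max = M/(n_e·A·√(4πDt)), where n_e·A is the pore area the mass is dissolved in.
√(4πDt) = √(4π × 3.8 × 160) = 87.41 m, so C_max = 6.2/(0.36 × 33 × 87.41) = 0.00597 kg/m³.

0.00597 kg/m³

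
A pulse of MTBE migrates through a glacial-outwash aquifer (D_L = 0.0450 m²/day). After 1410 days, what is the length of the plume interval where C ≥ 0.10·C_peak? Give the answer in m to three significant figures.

48.3 m

The plume is Gaussian with σ = √(2Dt) = √(2 × 0.0450 × 1410) = 11.26 m.
C/C_peak = exp(−Δx²/(2σ²)) = 0.10 ⇒ Δx = σ·√(−2 ln 0.10) = 11.26 × 2.146 = 24.16 m.
Width = 2Δx = 48.3 m.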